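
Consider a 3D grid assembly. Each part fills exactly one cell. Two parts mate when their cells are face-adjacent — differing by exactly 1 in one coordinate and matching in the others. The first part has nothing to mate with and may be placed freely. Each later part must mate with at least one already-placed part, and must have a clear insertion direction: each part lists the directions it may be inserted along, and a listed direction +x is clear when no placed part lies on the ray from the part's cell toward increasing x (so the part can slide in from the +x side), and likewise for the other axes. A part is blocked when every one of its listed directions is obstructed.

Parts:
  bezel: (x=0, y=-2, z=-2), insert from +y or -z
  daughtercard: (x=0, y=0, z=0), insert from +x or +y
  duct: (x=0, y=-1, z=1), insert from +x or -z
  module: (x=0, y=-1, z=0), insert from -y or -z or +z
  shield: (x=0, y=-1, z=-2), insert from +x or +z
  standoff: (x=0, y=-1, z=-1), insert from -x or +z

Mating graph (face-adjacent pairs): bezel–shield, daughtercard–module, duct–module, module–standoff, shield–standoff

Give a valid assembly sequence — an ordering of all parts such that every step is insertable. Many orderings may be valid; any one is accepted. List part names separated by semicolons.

1. bezel@(0, -2, -2) [+y clear] — {bezel}
2. shield@(0, -1, -2) [+x clear] — {bezel, shield}
3. standoff@(0, -1, -1) [-x clear] — {bezel, shield, standoff}
4. module@(0, -1, 0) [-y clear] — {bezel, module, shield, standoff}
5. duct@(0, -1, 1) [+x clear] — {bezel, duct, module, shield, standoff}
6. daughtercard@(0, 0, 0) [+x clear] — {bezel, daughtercard, duct, module, shield, standoff}

bezel; shield; standoff; module; duct; daughtercard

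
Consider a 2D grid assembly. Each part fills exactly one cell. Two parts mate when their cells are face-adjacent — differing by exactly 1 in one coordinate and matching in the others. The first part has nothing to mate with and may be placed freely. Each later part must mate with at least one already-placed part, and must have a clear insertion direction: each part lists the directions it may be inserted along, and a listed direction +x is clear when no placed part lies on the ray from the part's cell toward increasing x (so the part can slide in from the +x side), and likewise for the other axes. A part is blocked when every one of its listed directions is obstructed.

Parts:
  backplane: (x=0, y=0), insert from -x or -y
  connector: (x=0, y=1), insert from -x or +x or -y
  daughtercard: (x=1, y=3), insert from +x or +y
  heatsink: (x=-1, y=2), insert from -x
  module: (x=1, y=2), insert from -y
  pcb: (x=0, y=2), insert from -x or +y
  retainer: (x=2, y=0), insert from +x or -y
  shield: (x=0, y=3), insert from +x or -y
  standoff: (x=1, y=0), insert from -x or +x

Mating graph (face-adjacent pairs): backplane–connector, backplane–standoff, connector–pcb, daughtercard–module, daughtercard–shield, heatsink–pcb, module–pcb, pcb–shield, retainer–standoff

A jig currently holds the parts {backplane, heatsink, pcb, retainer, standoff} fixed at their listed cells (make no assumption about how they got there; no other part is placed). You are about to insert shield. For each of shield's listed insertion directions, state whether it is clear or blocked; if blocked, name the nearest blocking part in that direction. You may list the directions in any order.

+x: clear; -y: blocked by pcb

+x: ray from shield(0, 3) has no placed part ⇒ clear
-y: nearest on ray is pcb@(0, 2) ⇒ blocked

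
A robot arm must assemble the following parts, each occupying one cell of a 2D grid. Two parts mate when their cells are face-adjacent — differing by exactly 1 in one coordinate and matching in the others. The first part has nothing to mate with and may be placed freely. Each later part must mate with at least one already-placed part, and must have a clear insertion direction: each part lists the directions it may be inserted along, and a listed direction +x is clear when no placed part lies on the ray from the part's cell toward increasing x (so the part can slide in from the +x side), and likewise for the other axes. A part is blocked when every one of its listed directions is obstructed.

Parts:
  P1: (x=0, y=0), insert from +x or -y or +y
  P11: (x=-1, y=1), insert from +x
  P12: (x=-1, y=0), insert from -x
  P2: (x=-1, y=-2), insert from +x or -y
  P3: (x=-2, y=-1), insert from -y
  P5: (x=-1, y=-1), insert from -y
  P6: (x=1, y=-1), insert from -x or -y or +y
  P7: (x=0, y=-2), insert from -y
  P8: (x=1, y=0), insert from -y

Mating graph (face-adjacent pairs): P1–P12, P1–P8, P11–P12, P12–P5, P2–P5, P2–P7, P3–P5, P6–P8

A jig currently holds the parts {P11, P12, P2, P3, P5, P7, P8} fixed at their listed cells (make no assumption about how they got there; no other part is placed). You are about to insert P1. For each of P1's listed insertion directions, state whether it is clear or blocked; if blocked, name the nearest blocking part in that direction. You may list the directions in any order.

+x: blocked by P8; +y: clear; -y: blocked by P7

+x: nearest on ray is P8@(1, 0) ⇒ blocked
-y: nearest on ray is P7@(0, -2) ⇒ blocked
+y: ray from P1(0, 0) has no placed part ⇒ clear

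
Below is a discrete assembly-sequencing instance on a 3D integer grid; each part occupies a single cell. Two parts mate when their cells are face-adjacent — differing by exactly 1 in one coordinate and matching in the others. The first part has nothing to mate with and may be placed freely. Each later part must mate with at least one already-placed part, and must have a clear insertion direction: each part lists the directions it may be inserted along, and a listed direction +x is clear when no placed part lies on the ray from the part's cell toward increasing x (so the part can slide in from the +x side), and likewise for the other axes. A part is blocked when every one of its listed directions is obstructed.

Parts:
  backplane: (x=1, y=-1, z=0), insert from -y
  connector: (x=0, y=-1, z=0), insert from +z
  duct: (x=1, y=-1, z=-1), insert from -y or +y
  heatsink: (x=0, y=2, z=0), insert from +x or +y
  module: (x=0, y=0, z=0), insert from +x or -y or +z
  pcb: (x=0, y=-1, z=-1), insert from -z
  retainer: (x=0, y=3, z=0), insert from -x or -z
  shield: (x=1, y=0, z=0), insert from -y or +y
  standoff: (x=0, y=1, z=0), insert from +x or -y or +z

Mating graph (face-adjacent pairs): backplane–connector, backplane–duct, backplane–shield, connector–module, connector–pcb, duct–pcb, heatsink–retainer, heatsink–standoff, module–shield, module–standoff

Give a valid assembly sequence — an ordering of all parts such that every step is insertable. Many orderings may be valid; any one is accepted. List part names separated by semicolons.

1. shield@(1, 0, 0) [-y clear] — {shield}
2. backplane@(1, -1, 0) [-y clear] — {backplane, shield}
3. duct@(1, -1, -1) [-y clear] — {backplane, duct, shield}
4. pcb@(0, -1, -1) [-z clear] — {backplane, duct, pcb, shield}
5. connector@(0, -1, 0) [+z clear] — {backplane, connector, duct, pcb, shield}
6. module@(0, 0, 0) [+z clear] — {backplane, connector, duct, module, pcb, shield}
7. standoff@(0, 1, 0) [+x clear] — {backplane, connector, duct, module, pcb, shield, standoff}
8. heatsink@(0, 2, 0) [+x clear] — {backplane, connector, duct, heatsink, module, pcb, shield, standoff}
9. retainer@(0, 3, 0) [-x clear] — {backplane, connector, duct, heatsink, module, pcb, retainer, shield, standoff}

shield; backplane; duct; pcb; connector; module; standoff; heatsink; retainer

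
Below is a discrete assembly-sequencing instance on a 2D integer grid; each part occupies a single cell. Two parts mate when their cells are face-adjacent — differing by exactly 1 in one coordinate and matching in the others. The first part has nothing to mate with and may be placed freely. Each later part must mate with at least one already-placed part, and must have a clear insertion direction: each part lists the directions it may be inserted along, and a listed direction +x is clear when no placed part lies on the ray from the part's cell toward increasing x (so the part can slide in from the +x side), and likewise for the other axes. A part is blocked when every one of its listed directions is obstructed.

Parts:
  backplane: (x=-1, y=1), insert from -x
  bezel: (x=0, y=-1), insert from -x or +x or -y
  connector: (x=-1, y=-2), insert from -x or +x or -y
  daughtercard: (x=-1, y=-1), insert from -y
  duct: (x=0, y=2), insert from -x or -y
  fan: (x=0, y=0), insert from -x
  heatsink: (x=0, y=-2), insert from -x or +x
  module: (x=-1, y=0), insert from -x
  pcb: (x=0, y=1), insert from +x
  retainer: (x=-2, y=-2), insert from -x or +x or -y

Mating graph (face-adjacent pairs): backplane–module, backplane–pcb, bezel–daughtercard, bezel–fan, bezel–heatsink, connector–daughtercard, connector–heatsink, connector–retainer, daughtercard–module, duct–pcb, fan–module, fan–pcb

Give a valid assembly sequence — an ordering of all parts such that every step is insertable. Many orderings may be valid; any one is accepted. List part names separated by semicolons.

1. pcb@(0, 1) [+x clear] — {pcb}
2. backplane@(-1, 1) [-x clear] — {backplane, pcb}
3. duct@(0, 2) [-x clear] — {backplane, duct, pcb}
4. fan@(0, 0) [-x clear] — {backplane, duct, fan, pcb}
5. bezel@(0, -1) [-x clear] — {backplane, bezel, duct, fan, pcb}
6. heatsink@(0, -2) [-x clear] — {backplane, bezel, duct, fan, heatsink, pcb}
7. daughtercard@(-1, -1) [-y clear] — {backplane, bezel, daughtercard, duct, fan, heatsink, pcb}
8. connector@(-1, -2) [-x clear] — {backplane, bezel, connector, daughtercard, duct, fan, heatsink, pcb}
9. retainer@(-2, -2) [-x clear] — {backplane, bezel, connector, daughtercard, duct, fan, heatsink, pcb, retainer}
10. module@(-1, 0) [-x clear] — {backplane, bezel, connector, daughtercard, duct, fan, heatsink, module, pcb, retainer}

pcb; backplane; duct; fan; bezel; heatsink; daughtercard; connector; retainer; module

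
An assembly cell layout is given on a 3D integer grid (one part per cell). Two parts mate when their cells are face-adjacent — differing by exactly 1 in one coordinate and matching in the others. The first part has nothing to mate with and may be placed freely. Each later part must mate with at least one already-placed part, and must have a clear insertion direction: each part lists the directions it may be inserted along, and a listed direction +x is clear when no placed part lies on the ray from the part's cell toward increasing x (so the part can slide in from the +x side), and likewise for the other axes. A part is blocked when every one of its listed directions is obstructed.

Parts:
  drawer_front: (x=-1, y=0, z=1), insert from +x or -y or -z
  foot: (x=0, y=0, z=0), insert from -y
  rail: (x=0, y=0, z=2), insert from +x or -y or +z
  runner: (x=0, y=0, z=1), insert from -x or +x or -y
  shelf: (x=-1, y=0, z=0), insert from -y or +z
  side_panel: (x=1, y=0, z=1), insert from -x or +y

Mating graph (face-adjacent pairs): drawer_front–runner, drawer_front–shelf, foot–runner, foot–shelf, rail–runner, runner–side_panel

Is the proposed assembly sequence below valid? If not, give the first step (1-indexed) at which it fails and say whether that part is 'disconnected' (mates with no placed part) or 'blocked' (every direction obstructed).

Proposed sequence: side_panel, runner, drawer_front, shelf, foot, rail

Valid

1. side_panel@(1, 0, 1) [-x clear] — {side_panel}
2. runner@(0, 0, 1) [-x clear] — {runner, side_panel}
3. drawer_front@(-1, 0, 1) [-y clear] — {drawer_front, runner, side_panel}
4. shelf@(-1, 0, 0) [-y clear] — {drawer_front, runner, shelf, side_panel}
5. foot@(0, 0, 0) [-y clear] — {drawer_front, foot, runner, shelf, side_panel}
6. rail@(0, 0, 2) [+x clear] — {drawer_front, foot, rail, runner, shelf, side_panel}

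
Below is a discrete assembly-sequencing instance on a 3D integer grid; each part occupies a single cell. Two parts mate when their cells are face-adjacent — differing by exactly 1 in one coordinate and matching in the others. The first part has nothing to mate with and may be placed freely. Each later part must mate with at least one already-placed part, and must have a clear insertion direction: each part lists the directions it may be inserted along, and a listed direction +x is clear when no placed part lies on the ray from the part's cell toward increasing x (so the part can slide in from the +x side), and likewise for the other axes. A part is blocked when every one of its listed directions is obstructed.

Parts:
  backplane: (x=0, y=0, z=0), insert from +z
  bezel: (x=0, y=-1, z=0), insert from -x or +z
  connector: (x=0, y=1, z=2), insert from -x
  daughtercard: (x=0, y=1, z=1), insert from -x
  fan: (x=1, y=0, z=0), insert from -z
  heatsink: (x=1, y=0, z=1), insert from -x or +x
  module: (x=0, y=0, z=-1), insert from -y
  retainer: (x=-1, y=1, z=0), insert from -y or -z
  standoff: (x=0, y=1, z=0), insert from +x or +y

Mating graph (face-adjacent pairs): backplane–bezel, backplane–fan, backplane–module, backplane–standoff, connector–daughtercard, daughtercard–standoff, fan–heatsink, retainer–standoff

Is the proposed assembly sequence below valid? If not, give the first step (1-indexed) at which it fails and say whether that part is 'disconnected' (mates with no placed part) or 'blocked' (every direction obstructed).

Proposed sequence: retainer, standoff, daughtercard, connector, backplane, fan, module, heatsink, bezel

1. retainer@(-1, 1, 0) [-y clear] — {retainer}
2. standoff@(0, 1, 0) [+x clear] — {retainer, standoff}
3. daughtercard@(0, 1, 1) [-x clear] — {daughtercard, retainer, standoff}
4. connector@(0, 1, 2) [-x clear] — {connector, daughtercard, retainer, standoff}
5. backplane@(0, 0, 0) [+z clear] — {backplane, connector, daughtercard, retainer, standoff}
6. fan@(1, 0, 0) [-z clear] — {backplane, connector, daughtercard, fan, retainer, standoff}
7. module@(0, 0, -1) [-y clear] — {backplane, connector, daughtercard, fan, module, retainer, standoff}
8. heatsink@(1, 0, 1) [-x clear] — {backplane, connector, daughtercard, fan, heatsink, module, retainer, standoff}
9. bezel@(0, -1, 0) [-x clear] — {backplane, bezel, connector, daughtercard, fan, heatsink, module, retainer, standoff}

Valid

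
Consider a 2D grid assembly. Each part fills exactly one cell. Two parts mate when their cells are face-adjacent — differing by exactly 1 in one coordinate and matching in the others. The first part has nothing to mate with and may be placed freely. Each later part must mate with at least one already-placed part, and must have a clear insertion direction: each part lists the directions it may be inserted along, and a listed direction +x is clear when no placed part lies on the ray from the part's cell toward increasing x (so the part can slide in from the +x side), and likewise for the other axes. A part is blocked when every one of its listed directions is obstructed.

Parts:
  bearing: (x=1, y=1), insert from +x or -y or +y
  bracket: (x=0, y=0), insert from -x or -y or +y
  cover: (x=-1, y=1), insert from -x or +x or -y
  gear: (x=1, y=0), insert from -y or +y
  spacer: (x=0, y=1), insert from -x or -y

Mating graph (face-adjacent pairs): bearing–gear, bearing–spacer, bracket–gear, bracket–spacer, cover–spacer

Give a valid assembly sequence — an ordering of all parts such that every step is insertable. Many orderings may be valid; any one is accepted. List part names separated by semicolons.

bearing; spacer; cover; gear; bracket

1. bearing@(1, 1) [+x clear] — {bearing}
2. spacer@(0, 1) [-x clear] — {bearing, spacer}
3. cover@(-1, 1) [-x clear] — {bearing, cover, spacer}
4. gear@(1, 0) [-y clear] — {bearing, cover, gear, spacer}
5. bracket@(0, 0) [-x clear] — {bearing, bracket, cover, gear, spacer}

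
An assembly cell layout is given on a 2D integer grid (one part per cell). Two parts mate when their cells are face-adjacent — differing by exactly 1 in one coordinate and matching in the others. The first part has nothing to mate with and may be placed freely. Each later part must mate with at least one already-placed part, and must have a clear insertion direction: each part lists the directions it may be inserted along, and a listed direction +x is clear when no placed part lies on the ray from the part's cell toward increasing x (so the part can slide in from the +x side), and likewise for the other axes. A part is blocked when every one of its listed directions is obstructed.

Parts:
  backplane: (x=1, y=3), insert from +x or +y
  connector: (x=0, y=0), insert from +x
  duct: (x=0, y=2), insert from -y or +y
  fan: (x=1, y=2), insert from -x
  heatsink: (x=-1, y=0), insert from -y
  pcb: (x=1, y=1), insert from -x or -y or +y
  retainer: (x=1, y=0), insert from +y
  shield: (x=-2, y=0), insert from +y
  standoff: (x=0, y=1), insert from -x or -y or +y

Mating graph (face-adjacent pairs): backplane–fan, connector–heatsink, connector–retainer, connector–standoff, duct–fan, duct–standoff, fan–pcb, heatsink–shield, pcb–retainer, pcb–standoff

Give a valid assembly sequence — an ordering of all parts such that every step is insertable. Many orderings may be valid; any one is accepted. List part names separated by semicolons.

1. heatsink@(-1, 0) [-y clear] — {heatsink}
2. shield@(-2, 0) [+y clear] — {heatsink, shield}
3. connector@(0, 0) [+x clear] — {connector, heatsink, shield}
4. retainer@(1, 0) [+y clear] — {connector, heatsink, retainer, shield}
5. standoff@(0, 1) [-x clear] — {connector, heatsink, retainer, shield, standoff}
6. pcb@(1, 1) [+y clear] — {connector, heatsink, pcb, retainer, shield, standoff}
7. fan@(1, 2) [-x clear] — {connector, fan, heatsink, pcb, retainer, shield, standoff}
8. duct@(0, 2) [+y clear] — {connector, duct, fan, heatsink, pcb, retainer, shield, standoff}
9. backplane@(1, 3) [+x clear] — {backplane, connector, duct, fan, heatsink, pcb, retainer, shield, standoff}

heatsink; shield; connector; retainer; standoff; pcb; fan; duct; backplane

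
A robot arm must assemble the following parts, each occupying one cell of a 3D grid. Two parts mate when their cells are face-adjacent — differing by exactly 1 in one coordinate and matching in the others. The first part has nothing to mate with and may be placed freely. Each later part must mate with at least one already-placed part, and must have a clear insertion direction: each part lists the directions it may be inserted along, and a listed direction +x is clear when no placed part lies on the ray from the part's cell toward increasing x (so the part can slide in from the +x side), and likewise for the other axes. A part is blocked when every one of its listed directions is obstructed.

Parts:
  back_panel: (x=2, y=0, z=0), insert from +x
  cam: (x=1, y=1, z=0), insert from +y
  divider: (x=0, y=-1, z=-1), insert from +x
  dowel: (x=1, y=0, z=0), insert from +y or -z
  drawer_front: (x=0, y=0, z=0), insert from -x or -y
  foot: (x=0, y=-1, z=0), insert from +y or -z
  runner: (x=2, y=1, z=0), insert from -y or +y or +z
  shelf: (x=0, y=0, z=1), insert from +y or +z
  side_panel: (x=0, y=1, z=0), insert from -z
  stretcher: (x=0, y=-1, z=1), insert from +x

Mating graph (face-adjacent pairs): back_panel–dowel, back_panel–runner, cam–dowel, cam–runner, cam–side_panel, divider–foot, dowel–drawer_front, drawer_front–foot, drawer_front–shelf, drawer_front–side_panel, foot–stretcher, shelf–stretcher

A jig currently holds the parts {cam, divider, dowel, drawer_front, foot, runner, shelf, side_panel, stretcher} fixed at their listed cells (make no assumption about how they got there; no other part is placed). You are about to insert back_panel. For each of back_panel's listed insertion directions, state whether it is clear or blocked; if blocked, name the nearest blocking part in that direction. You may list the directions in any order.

+x: ray from back_panel(2, 0, 0) has no placed part ⇒ clear

+x: clear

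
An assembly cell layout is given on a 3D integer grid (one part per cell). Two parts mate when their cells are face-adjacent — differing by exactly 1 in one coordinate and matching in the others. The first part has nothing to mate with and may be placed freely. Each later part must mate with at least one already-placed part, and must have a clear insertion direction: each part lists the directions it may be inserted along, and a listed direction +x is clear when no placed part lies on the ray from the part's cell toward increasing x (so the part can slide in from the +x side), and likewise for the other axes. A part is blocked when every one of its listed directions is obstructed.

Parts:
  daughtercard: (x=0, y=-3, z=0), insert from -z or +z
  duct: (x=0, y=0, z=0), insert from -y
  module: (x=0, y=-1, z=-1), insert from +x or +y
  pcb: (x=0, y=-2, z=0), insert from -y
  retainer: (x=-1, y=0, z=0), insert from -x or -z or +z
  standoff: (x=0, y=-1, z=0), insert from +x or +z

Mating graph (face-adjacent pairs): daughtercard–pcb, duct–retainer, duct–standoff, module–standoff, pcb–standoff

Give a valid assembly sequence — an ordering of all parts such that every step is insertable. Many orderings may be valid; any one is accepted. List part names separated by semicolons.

duct; retainer; standoff; module; pcb; daughtercard

1. duct@(0, 0, 0) [-y clear] — {duct}
2. retainer@(-1, 0, 0) [-x clear] — {duct, retainer}
3. standoff@(0, -1, 0) [+x clear] — {duct, retainer, standoff}
4. module@(0, -1, -1) [+x clear] — {duct, module, retainer, standoff}
5. pcb@(0, -2, 0) [-y clear] — {duct, module, pcb, retainer, standoff}
6. daughtercard@(0, -3, 0) [-z clear] — {daughtercard, duct, module, pcb, retainer, standoff}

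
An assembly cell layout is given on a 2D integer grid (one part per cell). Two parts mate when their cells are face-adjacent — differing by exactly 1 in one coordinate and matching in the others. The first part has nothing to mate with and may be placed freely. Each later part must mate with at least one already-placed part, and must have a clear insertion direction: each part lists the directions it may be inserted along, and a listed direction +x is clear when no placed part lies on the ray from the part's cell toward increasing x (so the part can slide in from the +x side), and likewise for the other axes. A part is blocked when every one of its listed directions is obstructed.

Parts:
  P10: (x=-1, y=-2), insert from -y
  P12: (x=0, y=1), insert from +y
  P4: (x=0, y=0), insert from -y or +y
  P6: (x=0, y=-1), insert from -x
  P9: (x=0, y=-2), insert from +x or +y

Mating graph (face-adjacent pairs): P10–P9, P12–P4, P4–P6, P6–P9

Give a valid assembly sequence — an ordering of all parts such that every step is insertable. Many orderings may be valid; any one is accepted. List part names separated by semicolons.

1. P4@(0, 0) [-y clear] — {P4}
2. P12@(0, 1) [+y clear] — {P12, P4}
3. P6@(0, -1) [-x clear] — {P12, P4, P6}
4. P9@(0, -2) [+x clear] — {P12, P4, P6, P9}
5. P10@(-1, -2) [-y clear] — {P10, P12, P4, P6, P9}

P4; P12; P6; P9; P10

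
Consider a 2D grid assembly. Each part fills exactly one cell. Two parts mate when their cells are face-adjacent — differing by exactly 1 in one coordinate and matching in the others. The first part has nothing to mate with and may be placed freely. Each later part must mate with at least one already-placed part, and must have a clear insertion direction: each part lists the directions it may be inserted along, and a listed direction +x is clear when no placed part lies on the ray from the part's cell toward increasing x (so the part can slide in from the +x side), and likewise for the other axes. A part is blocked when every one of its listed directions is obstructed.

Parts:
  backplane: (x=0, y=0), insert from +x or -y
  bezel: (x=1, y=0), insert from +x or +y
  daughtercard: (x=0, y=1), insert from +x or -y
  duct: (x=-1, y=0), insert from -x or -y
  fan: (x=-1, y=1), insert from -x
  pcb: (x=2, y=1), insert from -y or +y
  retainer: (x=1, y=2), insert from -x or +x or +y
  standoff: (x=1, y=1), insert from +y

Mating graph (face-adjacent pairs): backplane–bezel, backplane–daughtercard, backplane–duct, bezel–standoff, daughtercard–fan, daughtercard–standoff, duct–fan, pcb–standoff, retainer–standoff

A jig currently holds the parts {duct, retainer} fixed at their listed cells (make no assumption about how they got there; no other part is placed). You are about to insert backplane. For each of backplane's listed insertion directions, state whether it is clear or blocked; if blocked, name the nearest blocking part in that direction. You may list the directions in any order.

+x: clear; -y: clear

+x: ray from backplane(0, 0) has no placed part ⇒ clear
-y: ray from backplane(0, 0) has no placed part ⇒ clear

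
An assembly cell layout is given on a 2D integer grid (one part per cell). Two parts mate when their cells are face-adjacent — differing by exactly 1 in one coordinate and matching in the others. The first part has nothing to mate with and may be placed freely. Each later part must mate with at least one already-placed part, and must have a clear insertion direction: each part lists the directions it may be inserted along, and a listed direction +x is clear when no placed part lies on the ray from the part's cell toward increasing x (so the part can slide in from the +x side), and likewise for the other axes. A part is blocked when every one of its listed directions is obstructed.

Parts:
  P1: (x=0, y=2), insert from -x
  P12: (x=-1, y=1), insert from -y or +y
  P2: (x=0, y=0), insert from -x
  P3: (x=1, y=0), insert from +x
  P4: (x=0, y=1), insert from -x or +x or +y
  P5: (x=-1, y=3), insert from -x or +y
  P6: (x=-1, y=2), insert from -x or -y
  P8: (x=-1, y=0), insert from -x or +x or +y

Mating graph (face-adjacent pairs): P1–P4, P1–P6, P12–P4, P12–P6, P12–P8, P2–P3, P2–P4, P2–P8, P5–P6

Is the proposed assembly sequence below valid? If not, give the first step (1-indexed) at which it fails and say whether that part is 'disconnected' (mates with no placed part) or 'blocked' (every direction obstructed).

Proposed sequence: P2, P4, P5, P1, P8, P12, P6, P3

1. P2@(0, 0) [-x clear] — {P2}
2. P4@(0, 1) [-x clear] — {P2, P4}
3. P5@(-1, 3) — no placed neighbour ⇒ disconnected

Invalid at step 3 (disconnected)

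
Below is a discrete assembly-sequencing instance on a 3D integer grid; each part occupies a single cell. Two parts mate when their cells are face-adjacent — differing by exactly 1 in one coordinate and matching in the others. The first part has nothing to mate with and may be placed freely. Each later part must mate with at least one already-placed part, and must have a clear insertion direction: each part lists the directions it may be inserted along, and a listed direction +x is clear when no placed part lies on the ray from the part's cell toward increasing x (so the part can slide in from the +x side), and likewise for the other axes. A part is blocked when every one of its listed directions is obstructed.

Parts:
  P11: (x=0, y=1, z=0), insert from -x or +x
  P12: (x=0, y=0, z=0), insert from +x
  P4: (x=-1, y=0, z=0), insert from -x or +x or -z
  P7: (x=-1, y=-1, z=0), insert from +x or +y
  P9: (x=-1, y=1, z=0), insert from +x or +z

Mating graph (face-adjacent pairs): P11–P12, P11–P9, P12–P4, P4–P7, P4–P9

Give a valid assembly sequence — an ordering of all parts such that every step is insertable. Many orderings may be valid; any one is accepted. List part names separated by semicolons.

P4; P9; P7; P12; P11

1. P4@(-1, 0, 0) [-x clear] — {P4}
2. P9@(-1, 1, 0) [+x clear] — {P4, P9}
3. P7@(-1, -1, 0) [+x clear] — {P4, P7, P9}
4. P12@(0, 0, 0) [+x clear] — {P12, P4, P7, P9}
5. P11@(0, 1, 0) [+x clear] — {P11, P12, P4, P7, P9}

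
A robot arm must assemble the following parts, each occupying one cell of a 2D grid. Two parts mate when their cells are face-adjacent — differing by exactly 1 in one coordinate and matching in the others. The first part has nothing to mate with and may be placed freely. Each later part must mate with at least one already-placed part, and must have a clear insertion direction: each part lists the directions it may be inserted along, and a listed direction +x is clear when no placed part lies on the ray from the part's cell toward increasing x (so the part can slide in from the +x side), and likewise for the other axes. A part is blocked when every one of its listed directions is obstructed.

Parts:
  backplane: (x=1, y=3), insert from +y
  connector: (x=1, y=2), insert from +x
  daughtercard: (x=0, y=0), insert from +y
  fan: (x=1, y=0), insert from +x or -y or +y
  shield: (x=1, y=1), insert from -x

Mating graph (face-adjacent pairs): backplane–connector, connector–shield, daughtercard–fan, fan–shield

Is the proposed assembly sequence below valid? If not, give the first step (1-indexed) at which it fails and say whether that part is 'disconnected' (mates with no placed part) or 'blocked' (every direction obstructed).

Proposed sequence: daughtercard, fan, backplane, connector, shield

1. daughtercard@(0, 0) [+y clear] — {daughtercard}
2. fan@(1, 0) [+x clear] — {daughtercard, fan}
3. backplane@(1, 3) — no placed neighbour ⇒ disconnected

Invalid at step 3 (disconnected)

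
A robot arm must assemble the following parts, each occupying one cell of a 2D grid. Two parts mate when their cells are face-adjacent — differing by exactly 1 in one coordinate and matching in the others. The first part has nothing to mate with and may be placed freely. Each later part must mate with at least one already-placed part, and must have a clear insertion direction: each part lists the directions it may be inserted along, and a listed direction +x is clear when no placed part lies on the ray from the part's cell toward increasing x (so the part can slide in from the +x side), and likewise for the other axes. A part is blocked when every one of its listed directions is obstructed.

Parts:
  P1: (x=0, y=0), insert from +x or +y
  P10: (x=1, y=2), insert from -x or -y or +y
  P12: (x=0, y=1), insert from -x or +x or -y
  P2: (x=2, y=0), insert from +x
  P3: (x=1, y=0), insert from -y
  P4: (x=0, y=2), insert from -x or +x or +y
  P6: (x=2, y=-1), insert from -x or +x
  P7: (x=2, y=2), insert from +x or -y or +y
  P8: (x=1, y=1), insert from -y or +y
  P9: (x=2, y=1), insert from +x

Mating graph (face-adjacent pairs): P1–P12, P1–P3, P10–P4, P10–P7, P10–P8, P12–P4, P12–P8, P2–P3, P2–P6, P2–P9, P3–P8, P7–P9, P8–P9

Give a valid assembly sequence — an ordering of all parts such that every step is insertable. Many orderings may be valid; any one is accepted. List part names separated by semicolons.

P9; P8; P12; P4; P7; P10; P1; P3; P2; P6

1. P9@(2, 1) [+x clear] — {P9}
2. P8@(1, 1) [-y clear] — {P8, P9}
3. P12@(0, 1) [-x clear] — {P12, P8, P9}
4. P4@(0, 2) [-x clear] — {P12, P4, P8, P9}
5. P7@(2, 2) [+x clear] — {P12, P4, P7, P8, P9}
6. P10@(1, 2) [+y clear] — {P10, P12, P4, P7, P8, P9}
7. P1@(0, 0) [+x clear] — {P1, P10, P12, P4, P7, P8, P9}
8. P3@(1, 0) [-y clear] — {P1, P10, P12, P3, P4, P7, P8, P9}
9. P2@(2, 0) [+x clear] — {P1, P10, P12, P2, P3, P4, P7, P8, P9}
10. P6@(2, -1) [-x clear] — {P1, P10, P12, P2, P3, P4, P6, P7, P8, P9}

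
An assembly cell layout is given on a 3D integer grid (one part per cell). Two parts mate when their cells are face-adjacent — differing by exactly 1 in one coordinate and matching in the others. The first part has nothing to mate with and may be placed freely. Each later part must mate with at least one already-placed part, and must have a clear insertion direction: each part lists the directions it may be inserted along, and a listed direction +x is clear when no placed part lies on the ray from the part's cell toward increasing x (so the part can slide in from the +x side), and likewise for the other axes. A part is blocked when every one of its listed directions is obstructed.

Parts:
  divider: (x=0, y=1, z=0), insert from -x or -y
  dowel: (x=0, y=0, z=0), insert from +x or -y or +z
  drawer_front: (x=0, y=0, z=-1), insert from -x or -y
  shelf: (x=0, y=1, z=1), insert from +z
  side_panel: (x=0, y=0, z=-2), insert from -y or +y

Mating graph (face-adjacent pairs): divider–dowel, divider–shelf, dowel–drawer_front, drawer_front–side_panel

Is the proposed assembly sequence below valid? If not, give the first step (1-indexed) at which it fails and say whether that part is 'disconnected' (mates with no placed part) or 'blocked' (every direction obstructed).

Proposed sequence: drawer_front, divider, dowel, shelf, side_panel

Invalid at step 2 (disconnected)

1. drawer_front@(0, 0, -1) [-x clear] — {drawer_front}
2. divider@(0, 1, 0) — no placed neighbour ⇒ disconnected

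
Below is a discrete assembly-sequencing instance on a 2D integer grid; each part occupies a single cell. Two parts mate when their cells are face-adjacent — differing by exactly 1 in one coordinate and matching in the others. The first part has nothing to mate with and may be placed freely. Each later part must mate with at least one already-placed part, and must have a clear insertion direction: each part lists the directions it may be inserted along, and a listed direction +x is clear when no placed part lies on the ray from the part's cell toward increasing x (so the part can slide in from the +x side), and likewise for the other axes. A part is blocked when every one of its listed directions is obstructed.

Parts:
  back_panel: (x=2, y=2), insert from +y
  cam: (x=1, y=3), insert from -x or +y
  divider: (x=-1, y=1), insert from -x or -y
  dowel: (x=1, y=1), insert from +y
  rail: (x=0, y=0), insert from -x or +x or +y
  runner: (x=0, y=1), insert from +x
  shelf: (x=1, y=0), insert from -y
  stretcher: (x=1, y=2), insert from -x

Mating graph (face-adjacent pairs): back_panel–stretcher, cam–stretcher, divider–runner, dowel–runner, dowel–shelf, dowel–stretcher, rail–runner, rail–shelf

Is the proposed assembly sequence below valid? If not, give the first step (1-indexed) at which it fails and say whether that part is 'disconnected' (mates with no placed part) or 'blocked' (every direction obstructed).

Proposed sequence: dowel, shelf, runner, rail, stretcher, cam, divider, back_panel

1. dowel@(1, 1) [+y clear] — {dowel}
2. shelf@(1, 0) [-y clear] — {dowel, shelf}
3. runner@(0, 1) — +x all obstructed ⇒ blocked

Invalid at step 3 (blocked)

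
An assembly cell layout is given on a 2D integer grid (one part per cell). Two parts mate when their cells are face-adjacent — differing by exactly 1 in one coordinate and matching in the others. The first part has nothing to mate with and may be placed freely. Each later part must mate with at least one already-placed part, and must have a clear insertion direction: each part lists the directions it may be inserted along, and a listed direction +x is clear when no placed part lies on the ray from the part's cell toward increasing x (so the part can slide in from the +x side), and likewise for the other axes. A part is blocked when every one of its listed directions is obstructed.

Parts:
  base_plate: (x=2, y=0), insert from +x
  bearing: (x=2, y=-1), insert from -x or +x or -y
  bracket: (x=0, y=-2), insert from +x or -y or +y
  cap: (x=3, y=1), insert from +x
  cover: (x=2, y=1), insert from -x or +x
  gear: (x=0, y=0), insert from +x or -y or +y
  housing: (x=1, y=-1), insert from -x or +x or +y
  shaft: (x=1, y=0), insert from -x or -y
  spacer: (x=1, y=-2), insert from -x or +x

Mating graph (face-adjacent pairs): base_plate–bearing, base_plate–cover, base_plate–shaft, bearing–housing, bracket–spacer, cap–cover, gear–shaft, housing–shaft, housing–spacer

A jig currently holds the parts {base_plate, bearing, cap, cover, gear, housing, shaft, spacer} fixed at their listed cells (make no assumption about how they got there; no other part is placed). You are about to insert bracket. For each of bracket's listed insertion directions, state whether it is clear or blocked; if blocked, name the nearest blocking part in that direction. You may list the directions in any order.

+x: blocked by spacer; +y: blocked by gear; -y: clear

+x: nearest on ray is spacer@(1, -2) ⇒ blocked
-y: ray from bracket(0, -2) has no placed part ⇒ clear
+y: nearest on ray is gear@(0, 0) ⇒ blocked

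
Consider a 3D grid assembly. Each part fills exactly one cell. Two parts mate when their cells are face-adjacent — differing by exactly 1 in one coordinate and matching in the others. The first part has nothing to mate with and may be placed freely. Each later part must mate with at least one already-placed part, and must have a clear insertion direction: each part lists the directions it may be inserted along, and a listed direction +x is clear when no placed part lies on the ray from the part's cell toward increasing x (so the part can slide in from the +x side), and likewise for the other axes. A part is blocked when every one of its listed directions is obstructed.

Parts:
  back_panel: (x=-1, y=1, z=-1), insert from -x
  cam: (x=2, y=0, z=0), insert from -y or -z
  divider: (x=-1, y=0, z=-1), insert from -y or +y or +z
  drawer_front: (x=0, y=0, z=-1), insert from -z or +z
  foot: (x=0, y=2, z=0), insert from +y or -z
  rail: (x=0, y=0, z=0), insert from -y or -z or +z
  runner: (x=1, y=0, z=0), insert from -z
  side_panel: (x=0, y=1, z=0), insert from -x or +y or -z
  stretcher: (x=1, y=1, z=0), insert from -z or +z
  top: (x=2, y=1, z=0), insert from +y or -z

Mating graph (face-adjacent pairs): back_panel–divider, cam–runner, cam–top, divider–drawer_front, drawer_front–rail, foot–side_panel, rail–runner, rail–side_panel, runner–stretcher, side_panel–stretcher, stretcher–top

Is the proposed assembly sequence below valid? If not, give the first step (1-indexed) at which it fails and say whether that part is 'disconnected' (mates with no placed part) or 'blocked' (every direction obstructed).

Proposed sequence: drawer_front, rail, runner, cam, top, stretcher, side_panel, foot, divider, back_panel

1. drawer_front@(0, 0, -1) [-z clear] — {drawer_front}
2. rail@(0, 0, 0) [-y clear] — {drawer_front, rail}
3. runner@(1, 0, 0) [-z clear] — {drawer_front, rail, runner}
4. cam@(2, 0, 0) [-y clear] — {cam, drawer_front, rail, runner}
5. top@(2, 1, 0) [+y clear] — {cam, drawer_front, rail, runner, top}
6. stretcher@(1, 1, 0) [-z clear] — {cam, drawer_front, rail, runner, stretcher, top}
7. side_panel@(0, 1, 0) [-x clear] — {cam, drawer_front, rail, runner, side_panel, stretcher, top}
8. foot@(0, 2, 0) [+y clear] — {cam, drawer_front, foot, rail, runner, side_panel, stretcher, top}
9. divider@(-1, 0, -1) [-y clear] — {cam, divider, drawer_front, foot, rail, runner, side_panel, stretcher, top}
10. back_panel@(-1, 1, -1) [-x clear] — {back_panel, cam, divider, drawer_front, foot, rail, runner, side_panel, stretcher, top}

Valid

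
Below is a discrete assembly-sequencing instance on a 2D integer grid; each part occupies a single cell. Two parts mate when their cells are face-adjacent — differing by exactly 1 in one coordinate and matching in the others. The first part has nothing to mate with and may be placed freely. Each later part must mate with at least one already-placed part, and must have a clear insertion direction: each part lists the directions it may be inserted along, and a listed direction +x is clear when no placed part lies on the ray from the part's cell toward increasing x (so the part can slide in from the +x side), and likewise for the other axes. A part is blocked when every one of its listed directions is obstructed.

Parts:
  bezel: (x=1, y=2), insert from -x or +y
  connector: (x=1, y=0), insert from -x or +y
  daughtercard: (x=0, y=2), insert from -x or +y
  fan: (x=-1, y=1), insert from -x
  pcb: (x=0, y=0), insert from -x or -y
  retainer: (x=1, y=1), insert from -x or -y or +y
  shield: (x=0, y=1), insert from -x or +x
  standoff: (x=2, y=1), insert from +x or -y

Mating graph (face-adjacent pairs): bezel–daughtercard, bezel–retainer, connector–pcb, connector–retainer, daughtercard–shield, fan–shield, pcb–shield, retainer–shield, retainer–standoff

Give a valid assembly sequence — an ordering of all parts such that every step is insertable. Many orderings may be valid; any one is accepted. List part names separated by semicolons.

1. connector@(1, 0) [-x clear] — {connector}
2. pcb@(0, 0) [-x clear] — {connector, pcb}
3. shield@(0, 1) [-x clear] — {connector, pcb, shield}
4. fan@(-1, 1) [-x clear] — {connector, fan, pcb, shield}
5. daughtercard@(0, 2) [-x clear] — {connector, daughtercard, fan, pcb, shield}
6. retainer@(1, 1) [+y clear] — {connector, daughtercard, fan, pcb, retainer, shield}
7. standoff@(2, 1) [+x clear] — {connector, daughtercard, fan, pcb, retainer, shield, standoff}
8. bezel@(1, 2) [+y clear] — {bezel, connector, daughtercard, fan, pcb, retainer, shield, standoff}

connector; pcb; shield; fan; daughtercard; retainer; standoff; bezel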